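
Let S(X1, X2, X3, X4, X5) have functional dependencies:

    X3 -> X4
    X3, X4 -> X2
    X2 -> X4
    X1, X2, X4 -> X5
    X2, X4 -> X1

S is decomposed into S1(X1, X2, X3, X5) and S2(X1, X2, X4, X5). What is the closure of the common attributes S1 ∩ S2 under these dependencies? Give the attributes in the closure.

X1, X2, X4, X5

S1 ∩ S2 = {X1, X2, X5}.
X2 → X4 applies, adding X4
Closure: {X1, X2, X4, X5}.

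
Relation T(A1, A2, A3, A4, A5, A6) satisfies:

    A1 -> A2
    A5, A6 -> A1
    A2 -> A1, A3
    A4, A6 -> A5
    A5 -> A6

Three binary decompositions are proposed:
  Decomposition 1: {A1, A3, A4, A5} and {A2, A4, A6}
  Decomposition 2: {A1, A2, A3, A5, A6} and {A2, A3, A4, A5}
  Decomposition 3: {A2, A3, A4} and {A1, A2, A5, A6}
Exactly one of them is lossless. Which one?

Decomposition 1: common = {A4}, closure = {A4} → lossy.
Decomposition 2: common = {A2, A3, A5}, closure = {A1, A2, A3, A5, A6} → lossless.
Decomposition 3: common = {A2}, closure = {A1, A2, A3} → lossy.

Decomposition 2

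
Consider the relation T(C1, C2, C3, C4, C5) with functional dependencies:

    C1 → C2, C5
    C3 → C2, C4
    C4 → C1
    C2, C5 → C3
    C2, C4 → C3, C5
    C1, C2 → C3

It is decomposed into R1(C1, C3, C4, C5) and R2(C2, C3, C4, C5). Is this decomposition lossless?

Yes

Common attributes: R1 ∩ R2 = {C3, C4, C5}.
Closure of {C3, C4, C5}: C3 → C2, C4 applies, adding C2; C4 → C1 applies, adding C1. So (C3, C4, C5)⁺ = {C1, C2, C3, C4, C5}.
This closure contains every attribute of R1, so R1 ∩ R2 → R1. The join is lossless.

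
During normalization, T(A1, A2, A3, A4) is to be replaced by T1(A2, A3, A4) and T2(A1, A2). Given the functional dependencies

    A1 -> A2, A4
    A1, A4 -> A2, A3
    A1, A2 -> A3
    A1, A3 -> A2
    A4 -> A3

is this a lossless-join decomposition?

No

Common attributes: T1 ∩ T2 = {A2}.
No dependency enlarges {A2}, so (A2)⁺ = {A2}.
The closure contains neither all of T1 = {A2, A3, A4} nor all of T2 = {A1, A2}, so the common attributes are not a superkey of either fragment. The join is lossy.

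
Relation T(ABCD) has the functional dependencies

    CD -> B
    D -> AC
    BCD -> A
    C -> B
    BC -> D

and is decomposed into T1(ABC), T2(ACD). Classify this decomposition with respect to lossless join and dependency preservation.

Lossless test: (AC)⁺ = {ABCD}, which contains all of one fragment — lossless.
Dependency preservation: CD → B; BCD → A; BC → D are not contained in any single fragment, but the restricted closure of each left-hand side across the fragments still reaches the right-hand side; the remaining FDs each lie inside some fragment. All dependencies are preserved.

lossless and dependency-preserving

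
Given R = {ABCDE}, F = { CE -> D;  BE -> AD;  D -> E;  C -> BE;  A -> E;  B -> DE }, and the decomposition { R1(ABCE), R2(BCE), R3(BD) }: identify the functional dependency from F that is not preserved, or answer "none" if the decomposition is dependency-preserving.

D -> E

Check D → E: no single fragment contains all of {DE}, and the restricted closure of {D} across the fragments never reaches {E}.
CE → D is preserved.
BE → AD is preserved.
C → BE is preserved.
A → E is preserved.
B → DE is preserved.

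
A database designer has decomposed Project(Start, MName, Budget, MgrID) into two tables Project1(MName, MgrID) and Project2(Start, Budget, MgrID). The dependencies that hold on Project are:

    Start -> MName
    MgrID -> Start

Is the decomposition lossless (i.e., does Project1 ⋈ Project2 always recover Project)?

Common attributes: Project1 ∩ Project2 = {MgrID}.
Closure of {MgrID}: MgrID → Start applies, adding Start; Start → MName applies, adding MName. So (MgrID)⁺ = {Start, MName, MgrID}.
This closure contains every attribute of Project1, so Project1 ∩ Project2 → Project1. The join is lossless.

Yes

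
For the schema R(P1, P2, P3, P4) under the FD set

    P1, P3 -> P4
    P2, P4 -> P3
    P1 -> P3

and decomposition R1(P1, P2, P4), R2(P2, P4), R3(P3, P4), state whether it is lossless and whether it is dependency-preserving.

lossy and not dependency-preserving

Lossless test (chase): Rows 1 and 2 agree on P2, P4; apply P2, P4→P3 and equate their P3 entries. No row becomes fully distinguished — the join is lossy.
Dependency preservation: the restricted closure of {P2, P4} across the fragments never reaches {P3}, so P2, P4 → P3 cannot be enforced without a join — not preserved.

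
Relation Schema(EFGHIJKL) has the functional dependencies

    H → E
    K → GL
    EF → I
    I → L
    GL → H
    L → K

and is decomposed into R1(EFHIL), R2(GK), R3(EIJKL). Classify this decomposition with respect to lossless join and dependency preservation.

Lossless test (chase): Rows 2 and 3 agree on K; apply K→GL and equate their GL entries. Rows 2 and 3 agree on GL; apply GL→H and equate their H entries. Rows 1 and 2 agree on L; apply L→K and equate their K entries. Rows 2 and 3 agree on H; apply H→E and equate their E entries. Rows 1 and 2 agree on K; apply K→GL and equate their GL entries. Rows 1 and 2 agree on GL; apply GL→H and equate their H entries. No row becomes fully distinguished — the join is lossy.
Dependency preservation: K → GL; GL → H are not contained in any single fragment, but the restricted closure of each left-hand side across the fragments still reaches the right-hand side; the remaining FDs each lie inside some fragment. All dependencies are preserved.

lossy but dependency-preserving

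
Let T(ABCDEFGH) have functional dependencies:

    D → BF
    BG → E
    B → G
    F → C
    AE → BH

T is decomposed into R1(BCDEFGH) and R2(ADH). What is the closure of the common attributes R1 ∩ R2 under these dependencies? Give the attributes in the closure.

BCDEFGH

R1 ∩ R2 = {DH}.
D → BF applies, adding BF
B → G applies, adding G
F → C applies, adding C
BG → E applies, adding E
Closure: {BCDEFGH}.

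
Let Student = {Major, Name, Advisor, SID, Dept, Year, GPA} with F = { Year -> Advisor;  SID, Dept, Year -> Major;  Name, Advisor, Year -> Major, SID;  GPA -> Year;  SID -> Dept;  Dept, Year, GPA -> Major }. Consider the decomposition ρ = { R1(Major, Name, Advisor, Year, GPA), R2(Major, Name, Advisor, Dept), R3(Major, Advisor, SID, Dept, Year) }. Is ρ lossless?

No

Chase test. Columns are Major, Name, Advisor, SID, Dept, Year, GPA; row i has aⱼ where attribute j ∈ Ri, else bᵢⱼ.
Initial tableau (one row per fragment):
  row 1: a1 a2 a3 b14 b15 a6 a7
  row 2: a1 a2 a3 b24 a5 b26 b27
  row 3: a1 b32 a3 a4 a5 a6 b37
No row becomes fully distinguished — the join is lossy.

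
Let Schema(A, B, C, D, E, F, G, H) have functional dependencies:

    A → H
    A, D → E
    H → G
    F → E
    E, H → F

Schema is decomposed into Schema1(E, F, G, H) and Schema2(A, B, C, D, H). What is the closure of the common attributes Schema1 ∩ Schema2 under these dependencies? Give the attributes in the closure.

G, H

Schema1 ∩ Schema2 = {H}.
H → G applies, adding G
Closure: {G, H}.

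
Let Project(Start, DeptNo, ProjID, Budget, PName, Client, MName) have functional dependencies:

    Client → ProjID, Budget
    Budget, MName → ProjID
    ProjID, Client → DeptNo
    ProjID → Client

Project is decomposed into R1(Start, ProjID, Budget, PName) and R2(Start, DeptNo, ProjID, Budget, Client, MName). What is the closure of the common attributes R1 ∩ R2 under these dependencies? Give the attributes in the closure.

Start, DeptNo, ProjID, Budget, Client

R1 ∩ R2 = {Start, ProjID, Budget}.
ProjID → Client applies, adding Client
ProjID, Client → DeptNo applies, adding DeptNo
Closure: {Start, DeptNo, ProjID, Budget, Client}.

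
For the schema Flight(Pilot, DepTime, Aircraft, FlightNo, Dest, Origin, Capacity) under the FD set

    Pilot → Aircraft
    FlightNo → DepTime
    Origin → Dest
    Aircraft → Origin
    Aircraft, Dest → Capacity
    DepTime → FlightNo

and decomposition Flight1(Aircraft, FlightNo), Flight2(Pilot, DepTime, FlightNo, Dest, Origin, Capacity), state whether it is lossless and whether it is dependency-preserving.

Lossless test: (FlightNo)⁺ = {DepTime, FlightNo}, which is a superkey of neither fragment — lossy.
Dependency preservation: the restricted closure of {Pilot} across the fragments never reaches {Aircraft}, so Pilot → Aircraft cannot be enforced without a join — not preserved.

lossy and not dependency-preserving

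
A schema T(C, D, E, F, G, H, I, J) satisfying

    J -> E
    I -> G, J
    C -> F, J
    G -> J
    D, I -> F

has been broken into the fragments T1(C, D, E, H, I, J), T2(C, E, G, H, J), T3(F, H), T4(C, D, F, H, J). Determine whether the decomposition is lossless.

Chase test. Columns are C, D, E, F, G, H, I, J; row i has aⱼ where attribute j ∈ Ti, else bᵢⱼ.
Initial tableau (one row per fragment):
  row 1: a1 a2 a3 b14 b15 a6 a7 a8
  row 2: a1 b22 a3 b24 a5 a6 b27 a8
  row 3: b31 b32 b33 a4 b35 a6 b37 b38
  row 4: a1 a2 b43 a4 b45 a6 b47 a8
Rows 1 and 4 agree on J; apply J→E and equate their E entries.
Rows 1 and 2 agree on C; apply C→F, J and equate their F, J entries.
Rows 1 and 4 agree on C; apply C→F, J and equate their F, J entries.
No row becomes fully distinguished — the join is lossy.

No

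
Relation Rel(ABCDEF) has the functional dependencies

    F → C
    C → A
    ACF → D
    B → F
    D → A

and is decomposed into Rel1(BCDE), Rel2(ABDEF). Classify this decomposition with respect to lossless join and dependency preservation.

Lossless test: (BDE)⁺ = {ABCDEF}, which contains all of one fragment — lossless.
Dependency preservation: the restricted closure of {F} across the fragments never reaches {C}, so F → C cannot be enforced without a join — not preserved.

lossless but not dependency-preserving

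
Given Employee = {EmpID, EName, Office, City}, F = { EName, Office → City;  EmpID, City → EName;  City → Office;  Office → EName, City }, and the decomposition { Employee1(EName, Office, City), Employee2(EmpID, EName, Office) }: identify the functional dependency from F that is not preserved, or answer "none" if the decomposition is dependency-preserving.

EName, Office → City lies within Employee1.
EmpID, City → EName: restricted closure across fragments reaches EName.
City → Office lies within Employee1.
Office → EName, City lies within Employee1.
Every dependency is enforceable on the fragments, so the decomposition is dependency-preserving.

none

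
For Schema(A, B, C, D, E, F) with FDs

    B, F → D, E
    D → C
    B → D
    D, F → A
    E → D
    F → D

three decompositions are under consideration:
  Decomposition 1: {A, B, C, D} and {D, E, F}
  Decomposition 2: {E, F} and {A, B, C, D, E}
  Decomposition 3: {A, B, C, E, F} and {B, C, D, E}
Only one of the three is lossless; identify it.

Decomposition 3

Decomposition 1: common = {D}, closure = {C, D} → lossy.
Decomposition 2: common = {E}, closure = {C, D, E} → lossy.
Decomposition 3: common = {B, C, E}, closure = {B, C, D, E} → lossless.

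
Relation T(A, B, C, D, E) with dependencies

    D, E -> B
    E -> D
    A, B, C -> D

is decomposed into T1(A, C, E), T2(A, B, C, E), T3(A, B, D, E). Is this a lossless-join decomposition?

Yes

Chase test. Columns are A, B, C, D, E; row i has aⱼ where attribute j ∈ Ti, else bᵢⱼ.
Initial tableau (one row per fragment):
  row 1: a1 b12 a3 b14 a5
  row 2: a1 a2 a3 b24 a5
  row 3: a1 a2 b33 a4 a5
Rows 1 and 2 agree on E; apply E→D and equate their D entries.
Rows 1 and 3 agree on E; apply E→D and equate their D entries.
Rows 1 and 2 agree on D, E; apply D, E→B and equate their B entries.
Row 1 is now all distinguished symbols — the join is lossless.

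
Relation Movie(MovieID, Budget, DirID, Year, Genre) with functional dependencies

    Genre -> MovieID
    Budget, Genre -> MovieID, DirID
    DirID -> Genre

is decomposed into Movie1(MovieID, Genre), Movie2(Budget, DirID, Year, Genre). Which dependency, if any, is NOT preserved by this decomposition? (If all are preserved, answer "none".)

Genre → MovieID lies within Movie1.
Budget, Genre → MovieID, DirID: restricted closure across fragments reaches MovieID, DirID.
DirID → Genre lies within Movie2.
Every dependency is enforceable on the fragments, so the decomposition is dependency-preserving.

none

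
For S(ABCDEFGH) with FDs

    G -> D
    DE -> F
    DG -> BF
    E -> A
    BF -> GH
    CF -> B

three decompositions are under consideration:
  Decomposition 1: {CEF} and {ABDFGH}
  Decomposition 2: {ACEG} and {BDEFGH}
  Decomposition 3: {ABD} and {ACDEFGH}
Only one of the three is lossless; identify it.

Decomposition 1: common = {F}, closure = {F} → lossy.
Decomposition 2: common = {EG}, closure = {ABDEFGH} → lossless.
Decomposition 3: common = {AD}, closure = {AD} → lossy.

Decomposition 2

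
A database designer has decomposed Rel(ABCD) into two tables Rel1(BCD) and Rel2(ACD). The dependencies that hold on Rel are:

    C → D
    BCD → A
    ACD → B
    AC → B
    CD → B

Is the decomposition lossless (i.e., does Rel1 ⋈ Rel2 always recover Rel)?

Yes

Common attributes: Rel1 ∩ Rel2 = {CD}.
Closure of {CD}: CD → B applies, adding B; BCD → A applies, adding A. So (CD)⁺ = {ABCD}.
This closure contains every attribute of Rel1, so Rel1 ∩ Rel2 → Rel1. The join is lossless.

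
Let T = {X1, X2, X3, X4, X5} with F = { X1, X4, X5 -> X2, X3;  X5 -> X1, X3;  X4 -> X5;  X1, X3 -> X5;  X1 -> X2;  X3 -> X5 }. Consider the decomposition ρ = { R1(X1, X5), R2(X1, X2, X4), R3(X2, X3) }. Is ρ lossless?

No

Chase test. Columns are X1, X2, X3, X4, X5; row i has aⱼ where attribute j ∈ Ri, else bᵢⱼ.
Initial tableau (one row per fragment):
  row 1: a1 b12 b13 b14 a5
  row 2: a1 a2 b23 a4 b25
  row 3: b31 a2 a3 b34 b35
Rows 1 and 2 agree on X1; apply X1→X2 and equate their X2 entries.
No row becomes fully distinguished — the join is lossy.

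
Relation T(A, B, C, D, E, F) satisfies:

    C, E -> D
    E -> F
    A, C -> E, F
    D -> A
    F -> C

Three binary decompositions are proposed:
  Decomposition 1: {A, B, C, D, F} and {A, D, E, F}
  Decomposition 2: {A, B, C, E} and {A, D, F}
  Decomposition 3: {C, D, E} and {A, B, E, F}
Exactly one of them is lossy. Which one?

Decomposition 1: common = {A, D, F}, closure = {A, C, D, E, F} → lossless.
Decomposition 2: common = {A}, closure = {A} → lossy.
Decomposition 3: common = {E}, closure = {A, C, D, E, F} → lossless.

Decomposition 2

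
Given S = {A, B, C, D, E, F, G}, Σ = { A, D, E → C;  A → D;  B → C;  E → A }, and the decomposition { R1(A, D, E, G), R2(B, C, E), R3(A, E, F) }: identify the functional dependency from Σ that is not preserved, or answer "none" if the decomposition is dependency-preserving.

none

A, D, E → C: restricted closure across fragments reaches C.
A → D lies within R1.
B → C lies within R2.
E → A lies within R1.
Every dependency is enforceable on the fragments, so the decomposition is dependency-preserving.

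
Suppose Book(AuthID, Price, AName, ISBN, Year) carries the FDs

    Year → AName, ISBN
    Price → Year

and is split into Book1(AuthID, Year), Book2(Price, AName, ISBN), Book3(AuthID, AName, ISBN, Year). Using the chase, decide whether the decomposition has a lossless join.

No

Chase test. Columns are AuthID, Price, AName, ISBN, Year; row i has aⱼ where attribute j ∈ Booki, else bᵢⱼ.
Initial tableau (one row per fragment):
  row 1: a1 b12 b13 b14 a5
  row 2: b21 a2 a3 a4 b25
  row 3: a1 b32 a3 a4 a5
Rows 1 and 3 agree on Year; apply Year→AName, ISBN and equate their AName, ISBN entries.
No row becomes fully distinguished — the join is lossy.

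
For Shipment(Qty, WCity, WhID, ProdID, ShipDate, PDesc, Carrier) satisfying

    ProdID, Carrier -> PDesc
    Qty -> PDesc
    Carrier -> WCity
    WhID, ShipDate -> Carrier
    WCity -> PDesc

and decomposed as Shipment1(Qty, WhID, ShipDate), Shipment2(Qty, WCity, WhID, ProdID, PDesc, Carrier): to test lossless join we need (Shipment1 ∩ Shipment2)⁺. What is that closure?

Shipment1 ∩ Shipment2 = {Qty, WhID}.
Qty → PDesc applies, adding PDesc
Closure: {Qty, WhID, PDesc}.

Qty, WhID, PDesc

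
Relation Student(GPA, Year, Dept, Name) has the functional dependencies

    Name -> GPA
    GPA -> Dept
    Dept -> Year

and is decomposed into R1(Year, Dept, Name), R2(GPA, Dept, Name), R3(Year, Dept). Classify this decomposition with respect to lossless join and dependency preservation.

Lossless test (chase): Rows 1 and 2 agree on Name; apply Name→GPA and equate their GPA entries. Rows 1 and 2 agree on Dept; apply Dept→Year and equate their Year entries. Row 1 is now all distinguished symbols — the join is lossless.
Dependency preservation: every FD's attributes lie within a single fragment, so each can be enforced locally — preserved.

lossless and dependency-preserving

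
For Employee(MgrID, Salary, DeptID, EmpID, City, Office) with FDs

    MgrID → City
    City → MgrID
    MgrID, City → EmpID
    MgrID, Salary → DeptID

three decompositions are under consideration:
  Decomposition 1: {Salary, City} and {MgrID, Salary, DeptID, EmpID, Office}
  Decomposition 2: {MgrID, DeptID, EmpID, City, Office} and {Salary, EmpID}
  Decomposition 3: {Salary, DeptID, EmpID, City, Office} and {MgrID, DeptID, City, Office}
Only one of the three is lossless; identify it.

Decomposition 3

Decomposition 1: common = {Salary}, closure = {Salary} → lossy.
Decomposition 2: common = {EmpID}, closure = {EmpID} → lossy.
Decomposition 3: common = {DeptID, City, Office}, closure = {MgrID, DeptID, EmpID, City, Office} → lossless.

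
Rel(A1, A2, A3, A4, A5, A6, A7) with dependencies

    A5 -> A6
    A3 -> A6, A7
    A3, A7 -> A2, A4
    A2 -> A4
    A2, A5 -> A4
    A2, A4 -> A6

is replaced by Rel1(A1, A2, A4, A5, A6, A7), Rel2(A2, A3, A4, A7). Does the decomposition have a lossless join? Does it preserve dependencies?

lossy but dependency-preserving

Lossless test: (A2, A4, A7)⁺ = {A2, A4, A6, A7}, which is a superkey of neither fragment — lossy.
Dependency preservation: A3 → A6, A7 is not contained in any single fragment, but the restricted closure of its left-hand side across the fragments still reaches the right-hand side; the remaining FDs each lie inside some fragment. All dependencies are preserved.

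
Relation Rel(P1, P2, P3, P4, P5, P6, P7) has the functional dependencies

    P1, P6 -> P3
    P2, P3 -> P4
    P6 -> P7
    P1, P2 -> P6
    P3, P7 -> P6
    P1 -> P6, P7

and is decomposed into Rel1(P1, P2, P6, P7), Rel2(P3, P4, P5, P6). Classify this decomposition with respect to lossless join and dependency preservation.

Lossless test: (P6)⁺ = {P6, P7}, which is a superkey of neither fragment — lossy.
Dependency preservation: the restricted closure of {P1, P6} across the fragments never reaches {P3}, so P1, P6 → P3 cannot be enforced without a join — not preserved.

lossy and not dependency-preserving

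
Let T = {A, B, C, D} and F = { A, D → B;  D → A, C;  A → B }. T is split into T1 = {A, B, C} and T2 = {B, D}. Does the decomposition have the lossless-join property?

No

Common attributes: T1 ∩ T2 = {B}.
No dependency enlarges {B}, so (B)⁺ = {B}.
The closure contains neither all of T1 = {A, B, C} nor all of T2 = {B, D}, so the common attributes are not a superkey of either fragment. The join is lossy.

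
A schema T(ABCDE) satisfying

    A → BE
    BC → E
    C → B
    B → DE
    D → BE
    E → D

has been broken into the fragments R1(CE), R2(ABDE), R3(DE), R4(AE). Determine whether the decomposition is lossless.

No

Chase test. Columns are ABCDE; row i has aⱼ where attribute j ∈ Ri, else bᵢⱼ.
Initial tableau (one row per fragment):
  row 1: b11 b12 a3 b14 a5
  row 2: a1 a2 b23 a4 a5
  row 3: b31 b32 b33 a4 a5
  row 4: a1 b42 b43 b44 a5
Rows 2 and 4 agree on A; apply A→BE and equate their BE entries.
Rows 2 and 4 agree on B; apply B→DE and equate their DE entries.
Rows 2 and 3 agree on D; apply D→BE and equate their BE entries.
Rows 1 and 2 agree on E; apply E→D and equate their D entries.
Rows 1 and 2 agree on D; apply D→BE and equate their BE entries.
No row becomes fully distinguished — the join is lossy.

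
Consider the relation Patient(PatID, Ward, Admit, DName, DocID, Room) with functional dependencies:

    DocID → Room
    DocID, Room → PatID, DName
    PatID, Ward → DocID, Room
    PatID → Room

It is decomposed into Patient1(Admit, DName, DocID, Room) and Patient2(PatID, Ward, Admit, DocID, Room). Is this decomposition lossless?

Yes

Common attributes: Patient1 ∩ Patient2 = {Admit, DocID, Room}.
Closure of {Admit, DocID, Room}: DocID, Room → PatID, DName applies, adding PatID, DName. So (Admit, DocID, Room)⁺ = {PatID, Admit, DName, DocID, Room}.
This closure contains every attribute of Patient1, so Patient1 ∩ Patient2 → Patient1. The join is lossless.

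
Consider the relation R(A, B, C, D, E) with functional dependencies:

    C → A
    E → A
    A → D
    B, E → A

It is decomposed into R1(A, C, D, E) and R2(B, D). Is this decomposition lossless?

No

Common attributes: R1 ∩ R2 = {D}.
No dependency enlarges {D}, so (D)⁺ = {D}.
The closure contains neither all of R1 = {A, C, D, E} nor all of R2 = {B, D}, so the common attributes are not a superkey of either fragment. The join is lossy.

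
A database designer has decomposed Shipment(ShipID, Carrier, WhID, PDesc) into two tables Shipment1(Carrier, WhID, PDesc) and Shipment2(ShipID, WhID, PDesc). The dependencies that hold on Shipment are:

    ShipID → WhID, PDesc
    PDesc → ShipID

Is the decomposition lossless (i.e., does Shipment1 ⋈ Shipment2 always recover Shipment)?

Yes

Common attributes: Shipment1 ∩ Shipment2 = {WhID, PDesc}.
Closure of {WhID, PDesc}: PDesc → ShipID applies, adding ShipID. So (WhID, PDesc)⁺ = {ShipID, WhID, PDesc}.
This closure contains every attribute of Shipment2, so Shipment1 ∩ Shipment2 → Shipment2. The join is lossless.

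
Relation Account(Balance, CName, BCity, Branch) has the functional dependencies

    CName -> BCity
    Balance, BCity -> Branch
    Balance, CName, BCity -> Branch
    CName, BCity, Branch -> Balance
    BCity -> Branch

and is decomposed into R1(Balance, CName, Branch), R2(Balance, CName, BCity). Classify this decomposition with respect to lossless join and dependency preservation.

lossless but not dependency-preserving

Lossless test: (Balance, CName)⁺ = {Balance, CName, BCity, Branch}, which contains all of one fragment — lossless.
Dependency preservation: the restricted closure of {Balance, BCity} across the fragments never reaches {Branch}, so Balance, BCity → Branch cannot be enforced without a join — not preserved.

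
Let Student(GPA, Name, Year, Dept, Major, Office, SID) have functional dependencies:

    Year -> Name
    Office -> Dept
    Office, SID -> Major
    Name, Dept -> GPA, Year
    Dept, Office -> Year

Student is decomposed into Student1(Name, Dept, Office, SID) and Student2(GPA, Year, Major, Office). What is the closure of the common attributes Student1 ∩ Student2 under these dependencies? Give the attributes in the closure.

GPA, Name, Year, Dept, Office

Student1 ∩ Student2 = {Office}.
Office → Dept applies, adding Dept
Dept, Office → Year applies, adding Year
Year → Name applies, adding Name
Name, Dept → GPA, Year applies, adding GPA
Closure: {GPA, Name, Year, Dept, Office}.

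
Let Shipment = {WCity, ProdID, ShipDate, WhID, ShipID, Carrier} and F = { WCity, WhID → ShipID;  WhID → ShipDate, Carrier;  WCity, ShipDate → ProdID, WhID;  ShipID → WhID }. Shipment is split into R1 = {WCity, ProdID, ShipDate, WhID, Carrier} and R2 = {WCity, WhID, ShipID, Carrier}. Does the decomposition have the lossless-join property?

Yes

Common attributes: R1 ∩ R2 = {WCity, WhID, Carrier}.
Closure of {WCity, WhID, Carrier}: WCity, WhID → ShipID applies, adding ShipID; WhID → ShipDate, Carrier applies, adding ShipDate; WCity, ShipDate → ProdID, WhID applies, adding ProdID. So (WCity, WhID, Carrier)⁺ = {WCity, ProdID, ShipDate, WhID, ShipID, Carrier}.
This closure contains every attribute of R1, so R1 ∩ R2 → R1. The join is lossless.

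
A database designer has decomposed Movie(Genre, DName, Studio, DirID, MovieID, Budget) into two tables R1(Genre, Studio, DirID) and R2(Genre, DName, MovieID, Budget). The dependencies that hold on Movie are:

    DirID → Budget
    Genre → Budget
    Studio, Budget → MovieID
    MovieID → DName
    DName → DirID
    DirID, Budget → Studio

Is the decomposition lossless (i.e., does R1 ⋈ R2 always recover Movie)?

Common attributes: R1 ∩ R2 = {Genre}.
Closure of {Genre}: Genre → Budget applies, adding Budget. So (Genre)⁺ = {Genre, Budget}.
The closure contains neither all of R1 = {Genre, Studio, DirID} nor all of R2 = {Genre, DName, MovieID, Budget}, so the common attributes are not a superkey of either fragment. The join is lossy.

No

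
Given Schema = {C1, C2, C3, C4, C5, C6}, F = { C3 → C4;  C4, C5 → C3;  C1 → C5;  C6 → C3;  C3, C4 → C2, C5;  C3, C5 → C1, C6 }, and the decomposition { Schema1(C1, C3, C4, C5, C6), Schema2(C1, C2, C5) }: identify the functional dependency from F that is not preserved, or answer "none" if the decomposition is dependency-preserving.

C3, C4 → C2, C5

Check C3, C4 → C2, C5: no single fragment contains all of {C2, C3, C4, C5}, and the restricted closure of {C3, C4} across the fragments never reaches {C2, C5}.
C3 → C4 is preserved.
C4, C5 → C3 is preserved.
C1 → C5 is preserved.
C6 → C3 is preserved.
C3, C5 → C1, C6 is preserved.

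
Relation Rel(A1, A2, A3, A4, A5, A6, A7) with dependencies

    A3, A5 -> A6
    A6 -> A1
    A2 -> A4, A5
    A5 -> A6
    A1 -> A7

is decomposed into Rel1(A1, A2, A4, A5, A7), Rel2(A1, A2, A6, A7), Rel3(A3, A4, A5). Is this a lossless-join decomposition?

No

Chase test. Columns are A1, A2, A3, A4, A5, A6, A7; row i has aⱼ where attribute j ∈ Reli, else bᵢⱼ.
Initial tableau (one row per fragment):
  row 1: a1 a2 b13 a4 a5 b16 a7
  row 2: a1 a2 b23 b24 b25 a6 a7
  row 3: b31 b32 a3 a4 a5 b36 b37
Rows 1 and 2 agree on A2; apply A2→A4, A5 and equate their A4, A5 entries.
Rows 1 and 2 agree on A5; apply A5→A6 and equate their A6 entries.
Rows 1 and 3 agree on A5; apply A5→A6 and equate their A6 entries.
Rows 1 and 3 agree on A6; apply A6→A1 and equate their A1 entries.
Rows 1 and 3 agree on A1; apply A1→A7 and equate their A7 entries.
No row becomes fully distinguished — the join is lossy.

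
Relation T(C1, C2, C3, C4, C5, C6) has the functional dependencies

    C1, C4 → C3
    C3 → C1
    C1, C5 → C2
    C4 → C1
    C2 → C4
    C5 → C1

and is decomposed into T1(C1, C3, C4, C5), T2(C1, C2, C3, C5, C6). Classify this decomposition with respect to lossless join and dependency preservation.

lossless but not dependency-preserving

Lossless test: (C1, C3, C5)⁺ = {C1, C2, C3, C4, C5}, which contains all of one fragment — lossless.
Dependency preservation: the restricted closure of {C2} across the fragments never reaches {C4}, so C2 → C4 cannot be enforced without a join — not preserved.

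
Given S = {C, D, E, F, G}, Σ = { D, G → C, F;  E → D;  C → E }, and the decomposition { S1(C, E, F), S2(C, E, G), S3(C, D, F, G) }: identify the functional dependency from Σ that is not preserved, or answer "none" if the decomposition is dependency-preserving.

E → D

Check E → D: no single fragment contains all of {D, E}, and the restricted closure of {E} across the fragments never reaches {D}.
D, G → C, F is preserved.
C → E is preserved.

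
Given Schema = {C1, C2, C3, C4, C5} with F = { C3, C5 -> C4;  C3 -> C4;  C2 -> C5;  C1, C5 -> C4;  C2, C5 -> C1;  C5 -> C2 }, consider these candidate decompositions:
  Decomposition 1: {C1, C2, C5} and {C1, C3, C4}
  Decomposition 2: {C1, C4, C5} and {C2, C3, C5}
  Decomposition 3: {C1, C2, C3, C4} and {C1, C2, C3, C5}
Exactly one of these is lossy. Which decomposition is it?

Decomposition 1

Decomposition 1: common = {C1}, closure = {C1} → lossy.
Decomposition 2: common = {C5}, closure = {C1, C2, C4, C5} → lossless.
Decomposition 3: common = {C1, C2, C3}, closure = {C1, C2, C3, C4, C5} → lossless.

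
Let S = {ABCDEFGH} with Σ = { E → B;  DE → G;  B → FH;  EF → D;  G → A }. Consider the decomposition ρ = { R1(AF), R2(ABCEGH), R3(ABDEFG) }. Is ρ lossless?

Yes

Chase test. Columns are ABCDEFGH; row i has aⱼ where attribute j ∈ Ri, else bᵢⱼ.
Initial tableau (one row per fragment):
  row 1: a1 b12 b13 b14 b15 a6 b17 b18
  row 2: a1 a2 a3 b24 a5 b26 a7 a8
  row 3: a1 a2 b33 a4 a5 a6 a7 b38
Rows 2 and 3 agree on B; apply B→FH and equate their FH entries.
Rows 2 and 3 agree on EF; apply EF→D and equate their D entries.
Row 2 is now all distinguished symbols — the join is lossless.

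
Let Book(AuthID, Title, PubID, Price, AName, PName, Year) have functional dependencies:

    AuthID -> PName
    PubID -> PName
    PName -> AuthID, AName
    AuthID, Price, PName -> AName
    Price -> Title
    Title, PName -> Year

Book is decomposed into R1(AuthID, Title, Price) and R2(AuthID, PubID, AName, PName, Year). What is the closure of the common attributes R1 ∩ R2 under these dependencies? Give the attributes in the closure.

R1 ∩ R2 = {AuthID}.
AuthID → PName applies, adding PName
PName → AuthID, AName applies, adding AName
Closure: {AuthID, AName, PName}.

AuthID, AName, PName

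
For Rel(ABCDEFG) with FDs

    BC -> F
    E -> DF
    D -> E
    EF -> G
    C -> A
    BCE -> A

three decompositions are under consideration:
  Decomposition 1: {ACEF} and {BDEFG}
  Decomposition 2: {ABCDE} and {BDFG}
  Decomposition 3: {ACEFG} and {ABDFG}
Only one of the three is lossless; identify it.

Decomposition 1: common = {EF}, closure = {DEFG} → lossy.
Decomposition 2: common = {BD}, closure = {BDEFG} → lossless.
Decomposition 3: common = {AFG}, closure = {AFG} → lossy.

Decomposition 2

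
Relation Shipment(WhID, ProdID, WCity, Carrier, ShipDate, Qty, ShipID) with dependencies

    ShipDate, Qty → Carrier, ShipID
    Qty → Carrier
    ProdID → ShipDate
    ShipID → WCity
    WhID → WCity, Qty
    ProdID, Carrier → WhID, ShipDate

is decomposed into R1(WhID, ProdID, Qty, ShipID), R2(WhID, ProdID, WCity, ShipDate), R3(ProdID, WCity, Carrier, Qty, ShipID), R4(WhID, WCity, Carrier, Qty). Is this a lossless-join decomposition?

Chase test. Columns are WhID, ProdID, WCity, Carrier, ShipDate, Qty, ShipID; row i has aⱼ where attribute j ∈ Ri, else bᵢⱼ.
Initial tableau (one row per fragment):
  row 1: a1 a2 b13 b14 b15 a6 a7
  row 2: a1 a2 a3 b24 a5 b26 b27
  row 3: b31 a2 a3 a4 b35 a6 a7
  row 4: a1 b42 a3 a4 b45 a6 b47
Rows 1 and 3 agree on Qty; apply Qty→Carrier and equate their Carrier entries.
Rows 1 and 2 agree on ProdID; apply ProdID→ShipDate and equate their ShipDate entries.
Rows 1 and 3 agree on ProdID; apply ProdID→ShipDate and equate their ShipDate entries.
Rows 1 and 3 agree on ShipID; apply ShipID→WCity and equate their WCity entries.
Rows 1 and 2 agree on WhID; apply WhID→WCity, Qty and equate their WCity, Qty entries.
Rows 1 and 3 agree on ProdID, Carrier; apply ProdID, Carrier→WhID, ShipDate and equate their WhID, ShipDate entries.
Rows 1 and 2 agree on ShipDate, Qty; apply ShipDate, Qty→Carrier, ShipID and equate their Carrier, ShipID entries.
Row 1 is now all distinguished symbols — the join is lossless.

Yes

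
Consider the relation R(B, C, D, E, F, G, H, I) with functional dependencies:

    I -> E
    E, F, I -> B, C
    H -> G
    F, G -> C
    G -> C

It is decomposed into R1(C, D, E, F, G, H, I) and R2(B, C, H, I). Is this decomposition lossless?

No

Common attributes: R1 ∩ R2 = {C, H, I}.
Closure of {C, H, I}: I → E applies, adding E; H → G applies, adding G. So (C, H, I)⁺ = {C, E, G, H, I}.
The closure contains neither all of R1 = {C, D, E, F, G, H, I} nor all of R2 = {B, C, H, I}, so the common attributes are not a superkey of either fragment. The join is lossy.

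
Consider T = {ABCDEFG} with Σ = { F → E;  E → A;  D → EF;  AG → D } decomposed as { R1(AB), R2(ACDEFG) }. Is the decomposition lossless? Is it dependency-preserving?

lossy but dependency-preserving

Lossless test: (A)⁺ = {A}, which is a superkey of neither fragment — lossy.
Dependency preservation: every FD's attributes lie within a single fragment, so each can be enforced locally — preserved.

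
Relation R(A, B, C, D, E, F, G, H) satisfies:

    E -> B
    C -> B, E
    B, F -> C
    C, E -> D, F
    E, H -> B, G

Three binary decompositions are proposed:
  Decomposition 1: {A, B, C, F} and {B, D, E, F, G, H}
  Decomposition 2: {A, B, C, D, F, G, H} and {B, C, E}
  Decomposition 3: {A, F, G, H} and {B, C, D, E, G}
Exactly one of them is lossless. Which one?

Decomposition 2

Decomposition 1: common = {B, F}, closure = {B, C, D, E, F} → lossy.
Decomposition 2: common = {B, C}, closure = {B, C, D, E, F} → lossless.
Decomposition 3: common = {G}, closure = {G} → lossy.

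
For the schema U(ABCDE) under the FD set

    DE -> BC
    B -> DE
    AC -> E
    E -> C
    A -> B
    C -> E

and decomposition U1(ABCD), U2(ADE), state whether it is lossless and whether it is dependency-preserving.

Lossless test: (AD)⁺ = {ABCDE}, which contains all of one fragment — lossless.
Dependency preservation: the restricted closure of {DE} across the fragments never reaches {BC}, so DE → BC cannot be enforced without a join — not preserved.

lossless but not dependency-preserving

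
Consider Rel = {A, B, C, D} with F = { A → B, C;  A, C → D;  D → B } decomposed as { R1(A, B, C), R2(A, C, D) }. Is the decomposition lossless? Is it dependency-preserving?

Lossless test: (A, C)⁺ = {A, B, C, D}, which contains all of one fragment — lossless.
Dependency preservation: the restricted closure of {D} across the fragments never reaches {B}, so D → B cannot be enforced without a join — not preserved.

lossless but not dependency-preserving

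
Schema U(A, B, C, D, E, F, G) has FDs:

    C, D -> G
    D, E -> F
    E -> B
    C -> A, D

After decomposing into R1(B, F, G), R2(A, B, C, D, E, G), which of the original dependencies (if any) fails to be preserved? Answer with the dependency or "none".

D, E -> F

Check D, E → F: no single fragment contains all of {D, E, F}, and the restricted closure of {D, E} across the fragments never reaches {F}.
C, D → G is preserved.
E → B is preserved.
C → A, D is preserved.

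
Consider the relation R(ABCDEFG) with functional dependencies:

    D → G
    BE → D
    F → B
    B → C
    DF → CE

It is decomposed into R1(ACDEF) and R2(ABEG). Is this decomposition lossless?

No

Common attributes: R1 ∩ R2 = {AE}.
No dependency enlarges {AE}, so (AE)⁺ = {AE}.
The closure contains neither all of R1 = {ACDEF} nor all of R2 = {ABEG}, so the common attributes are not a superkey of either fragment. The join is lossy.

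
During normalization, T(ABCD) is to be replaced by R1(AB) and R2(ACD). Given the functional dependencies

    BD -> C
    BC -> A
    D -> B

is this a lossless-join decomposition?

No

Common attributes: R1 ∩ R2 = {A}.
No dependency enlarges {A}, so (A)⁺ = {A}.
The closure contains neither all of R1 = {AB} nor all of R2 = {ACD}, so the common attributes are not a superkey of either fragment. The join is lossy.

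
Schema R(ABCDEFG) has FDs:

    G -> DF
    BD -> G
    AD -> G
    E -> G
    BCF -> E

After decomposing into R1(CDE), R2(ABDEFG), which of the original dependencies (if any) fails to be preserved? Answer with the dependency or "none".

BCF -> E

Check BCF → E: no single fragment contains all of {BCEF}, and the restricted closure of {BCF} across the fragments never reaches {E}.
G → DF is preserved.
BD → G is preserved.
AD → G is preserved.
E → G is preserved.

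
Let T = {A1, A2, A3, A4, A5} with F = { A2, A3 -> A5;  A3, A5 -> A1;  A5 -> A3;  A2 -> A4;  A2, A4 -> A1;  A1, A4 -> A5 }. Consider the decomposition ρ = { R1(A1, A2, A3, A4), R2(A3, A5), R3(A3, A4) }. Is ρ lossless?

Chase test. Columns are A1, A2, A3, A4, A5; row i has aⱼ where attribute j ∈ Ri, else bᵢⱼ.
Initial tableau (one row per fragment):
  row 1: a1 a2 a3 a4 b15
  row 2: b21 b22 a3 b24 a5
  row 3: b31 b32 a3 a4 b35
No row becomes fully distinguished — the join is lossy.

No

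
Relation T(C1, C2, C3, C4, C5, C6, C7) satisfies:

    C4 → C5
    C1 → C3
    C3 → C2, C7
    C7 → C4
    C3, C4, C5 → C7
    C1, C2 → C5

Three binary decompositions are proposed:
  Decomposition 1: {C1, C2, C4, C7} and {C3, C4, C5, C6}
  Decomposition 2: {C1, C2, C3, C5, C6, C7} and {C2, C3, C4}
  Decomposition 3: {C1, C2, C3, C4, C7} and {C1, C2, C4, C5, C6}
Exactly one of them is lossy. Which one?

Decomposition 1

Decomposition 1: common = {C4}, closure = {C4, C5} → lossy.
Decomposition 2: common = {C2, C3}, closure = {C2, C3, C4, C5, C7} → lossless.
Decomposition 3: common = {C1, C2, C4}, closure = {C1, C2, C3, C4, C5, C7} → lossless.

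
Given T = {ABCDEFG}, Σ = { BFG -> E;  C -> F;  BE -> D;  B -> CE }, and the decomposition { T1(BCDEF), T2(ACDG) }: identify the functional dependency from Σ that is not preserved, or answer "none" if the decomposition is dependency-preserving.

none

BFG → E: restricted closure across fragments reaches E.
C → F lies within T1.
BE → D lies within T1.
B → CE lies within T1.
Every dependency is enforceable on the fragments, so the decomposition is dependency-preserving.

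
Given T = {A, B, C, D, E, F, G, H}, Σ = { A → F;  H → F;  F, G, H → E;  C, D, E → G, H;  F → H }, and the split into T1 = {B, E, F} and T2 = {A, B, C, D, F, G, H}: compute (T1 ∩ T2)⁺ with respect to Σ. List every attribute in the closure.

T1 ∩ T2 = {B, F}.
F → H applies, adding H
Closure: {B, F, H}.

B, F, H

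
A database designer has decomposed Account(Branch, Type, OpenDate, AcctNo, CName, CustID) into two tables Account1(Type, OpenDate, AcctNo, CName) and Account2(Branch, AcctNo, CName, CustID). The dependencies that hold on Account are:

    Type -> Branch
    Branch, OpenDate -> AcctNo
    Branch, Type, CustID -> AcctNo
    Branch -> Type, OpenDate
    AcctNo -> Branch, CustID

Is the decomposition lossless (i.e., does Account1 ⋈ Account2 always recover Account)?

Yes

Common attributes: Account1 ∩ Account2 = {AcctNo, CName}.
Closure of {AcctNo, CName}: AcctNo → Branch, CustID applies, adding Branch, CustID; Branch → Type, OpenDate applies, adding Type, OpenDate. So (AcctNo, CName)⁺ = {Branch, Type, OpenDate, AcctNo, CName, CustID}.
This closure contains every attribute of Account1, so Account1 ∩ Account2 → Account1. The join is lossless.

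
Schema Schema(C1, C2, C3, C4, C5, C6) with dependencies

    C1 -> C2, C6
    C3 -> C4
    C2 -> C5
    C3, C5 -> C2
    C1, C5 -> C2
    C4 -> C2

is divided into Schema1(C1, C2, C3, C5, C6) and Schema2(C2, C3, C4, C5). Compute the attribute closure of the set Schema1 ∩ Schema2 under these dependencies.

C2, C3, C4, C5

Schema1 ∩ Schema2 = {C2, C3, C5}.
C3 → C4 applies, adding C4
Closure: {C2, C3, C4, C5}.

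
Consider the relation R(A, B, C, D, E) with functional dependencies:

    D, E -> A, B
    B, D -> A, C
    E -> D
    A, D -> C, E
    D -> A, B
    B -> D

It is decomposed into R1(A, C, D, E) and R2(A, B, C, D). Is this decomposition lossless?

Yes

Common attributes: R1 ∩ R2 = {A, C, D}.
Closure of {A, C, D}: A, D → C, E applies, adding E; D → A, B applies, adding B. So (A, C, D)⁺ = {A, B, C, D, E}.
This closure contains every attribute of R1, so R1 ∩ R2 → R1. The join is lossless.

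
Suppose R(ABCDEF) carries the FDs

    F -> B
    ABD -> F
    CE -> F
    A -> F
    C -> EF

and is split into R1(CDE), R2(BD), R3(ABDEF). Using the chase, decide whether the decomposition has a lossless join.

Chase test. Columns are ABCDEF; row i has aⱼ where attribute j ∈ Ri, else bᵢⱼ.
Initial tableau (one row per fragment):
  row 1: b11 b12 a3 a4 a5 b16
  row 2: b21 a2 b23 a4 b25 b26
  row 3: a1 a2 b33 a4 a5 a6
No row becomes fully distinguished — the join is lossy.

No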